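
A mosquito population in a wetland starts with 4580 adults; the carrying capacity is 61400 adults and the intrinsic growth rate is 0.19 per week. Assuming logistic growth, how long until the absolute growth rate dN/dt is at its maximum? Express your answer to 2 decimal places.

13.25 weeks

Logistic growth is fastest at N = K/2 = 30700.
A = (K − N₀)/N₀ = 12.406. Set K/(1 + A·e^(−rt)) = K/2 → A·e^(−rt) = 1.
e^(−0.19t) = 1/12.406 = 0.0806054, so t = ln(12.406)/0.19 = 2.5182/0.19 = 13.254.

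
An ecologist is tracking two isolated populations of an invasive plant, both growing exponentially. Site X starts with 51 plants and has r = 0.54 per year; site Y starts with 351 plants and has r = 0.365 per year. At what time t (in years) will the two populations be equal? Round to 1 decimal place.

11.0 years

Set 51·e^(0.54t) = 351·e^(0.365t).
e^((0.54 − 0.365)t) = 351/51 → e^(0.175·t) = 6.8824.
0.175·t = ln(6.8824) = 1.929, so t = 1.929/0.175 = 11.023.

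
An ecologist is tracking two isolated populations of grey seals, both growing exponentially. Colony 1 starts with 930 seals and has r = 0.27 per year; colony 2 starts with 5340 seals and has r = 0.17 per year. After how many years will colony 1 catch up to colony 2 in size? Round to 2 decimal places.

17.48 years

Set 930·e^(0.27t) = 5340·e^(0.17t).
e^((0.27 − 0.17)t) = 5340/930 → e^(0.1·t) = 5.7419.
0.1·t = ln(5.7419) = 1.7478, so t = 1.7478/0.1 = 17.478.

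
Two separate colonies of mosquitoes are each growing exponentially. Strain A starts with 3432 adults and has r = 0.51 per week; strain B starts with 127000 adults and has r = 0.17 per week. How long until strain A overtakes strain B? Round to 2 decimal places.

10.62 weeks

Set 3432·e^(0.51t) = 127000·e^(0.17t).
e^((0.51 − 0.17)t) = 127000/3432 → e^(0.34·t) = 37.005.
0.34·t = ln(37.005) = 3.611, so t = 3.611/0.34 = 10.621.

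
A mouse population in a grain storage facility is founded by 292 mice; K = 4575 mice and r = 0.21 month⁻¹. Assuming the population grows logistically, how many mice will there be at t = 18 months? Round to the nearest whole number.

3428 mice

A = (K − N₀)/N₀ = (4575 − 292)/292 = 14.668.
N(t) = K/(1 + A·e^(−rt)) = 4575/(1 + 14.668×e^(−0.21×18)).
e^(−3.78) = 0.022823; denominator = 1 + 14.668×0.022823 = 1.3348.
N = 4575/1.3348 = 3427.59.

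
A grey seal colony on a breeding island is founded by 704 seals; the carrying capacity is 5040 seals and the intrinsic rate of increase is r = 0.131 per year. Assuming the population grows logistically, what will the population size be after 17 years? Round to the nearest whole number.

3028 seals

A = (K − N₀)/N₀ = (5040 − 704)/704 = 6.1591.
N(t) = K/(1 + A·e^(−rt)) = 5040/(1 + 6.1591×e^(−0.131×17)).
e^(−2.227) = 0.10785; denominator = 1 + 6.1591×0.10785 = 1.6643.
N = 5040/1.6643 = 3028.36.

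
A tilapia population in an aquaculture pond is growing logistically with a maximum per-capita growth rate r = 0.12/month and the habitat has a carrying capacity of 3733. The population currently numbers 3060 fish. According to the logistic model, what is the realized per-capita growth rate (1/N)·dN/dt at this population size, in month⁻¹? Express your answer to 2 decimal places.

0.02 per month

(1/N)·dN/dt = r(1 − N/K) = 0.12 × (1 − 3060/3733).
= 0.12 × 0.18028 = 0.021634.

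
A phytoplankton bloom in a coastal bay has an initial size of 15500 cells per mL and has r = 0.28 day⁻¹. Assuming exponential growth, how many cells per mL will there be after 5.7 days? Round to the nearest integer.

N(t) = N₀·e^(rt) = 15500 × e^(0.28×5.7) = 15500 × e^1.596.
e^1.596 ≈ 4.9333, so N ≈ 15500 × 4.9333 = 76465.5.

76466 cells per mL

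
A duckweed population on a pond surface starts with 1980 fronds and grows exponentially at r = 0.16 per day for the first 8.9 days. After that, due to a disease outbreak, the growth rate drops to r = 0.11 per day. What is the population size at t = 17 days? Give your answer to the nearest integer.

Phase 1: N(8.9) = 1980·e^(0.16×8.9) = 1980·e^1.424 = 8224.33.
Phase 2 runs for 17 − 8.9 = 8.1 days at r = 0.11.
N(17) = 8224.33·e^(0.11×8.1) = 8224.33·e^0.891 = 20047.3.

20047 fronds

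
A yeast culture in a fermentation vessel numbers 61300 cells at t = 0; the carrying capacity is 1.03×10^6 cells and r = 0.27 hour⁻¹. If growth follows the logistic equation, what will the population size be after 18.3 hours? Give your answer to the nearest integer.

925470 cells

A = (K − N₀)/N₀ = (1.03×10^6 − 61300)/61300 = 15.803.
N(t) = K/(1 + A·e^(−rt)) = 1.03×10^6/(1 + 15.803×e^(−0.27×18.3)).
e^(−4.941) = 0.0071474; denominator = 1 + 15.803×0.0071474 = 1.1129.
N = 1.03×10^6/1.1129 = 925470.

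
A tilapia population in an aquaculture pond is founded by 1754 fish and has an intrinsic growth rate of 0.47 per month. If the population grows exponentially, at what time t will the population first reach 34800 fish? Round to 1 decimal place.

Set N₀·e^(rt) = 34800: e^(0.47·t) = 34800/1754 = 19.84.
0.47·t = ln(19.84) = 2.9877, so t = 2.9877/0.47 = 6.3568.

6.4 months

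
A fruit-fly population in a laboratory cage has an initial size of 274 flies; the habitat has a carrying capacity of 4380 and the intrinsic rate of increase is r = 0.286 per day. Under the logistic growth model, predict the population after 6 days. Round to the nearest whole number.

A = (K − N₀)/N₀ = (4380 − 274)/274 = 14.985.
N(t) = K/(1 + A·e^(−rt)) = 4380/(1 + 14.985×e^(−0.286×6)).
e^(−1.716) = 0.17978; denominator = 1 + 14.985×0.17978 = 3.6941.
N = 4380/3.6941 = 1185.66.

1186 flies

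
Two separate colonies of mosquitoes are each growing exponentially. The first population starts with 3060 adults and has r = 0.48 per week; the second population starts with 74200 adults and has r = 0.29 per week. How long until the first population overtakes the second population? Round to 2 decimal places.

16.78 weeks

Set 3060·e^(0.48t) = 74200·e^(0.29t).
e^((0.48 − 0.29)t) = 74200/3060 → e^(0.19·t) = 24.248.
0.19·t = ln(24.248) = 3.1883, so t = 3.1883/0.19 = 16.781.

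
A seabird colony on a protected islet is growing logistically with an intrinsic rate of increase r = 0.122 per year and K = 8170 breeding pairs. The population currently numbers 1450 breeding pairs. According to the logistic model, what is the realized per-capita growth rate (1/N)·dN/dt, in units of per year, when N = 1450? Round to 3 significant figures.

0.100 per year

(1/N)·dN/dt = r(1 − N/K) = 0.122 × (1 − 1450/8170).
= 0.122 × 0.82252 = 0.10035.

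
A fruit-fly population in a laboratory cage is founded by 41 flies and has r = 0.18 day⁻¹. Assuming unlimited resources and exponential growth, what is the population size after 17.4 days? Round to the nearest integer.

940 flies

N(t) = N₀·e^(rt) = 41 × e^(0.18×17.4) = 41 × e^3.132.
e^3.132 ≈ 22.92, so N ≈ 41 × 22.92 = 939.711.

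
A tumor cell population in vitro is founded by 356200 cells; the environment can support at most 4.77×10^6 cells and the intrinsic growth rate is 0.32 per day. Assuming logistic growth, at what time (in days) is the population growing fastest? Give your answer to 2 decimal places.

Logistic growth is fastest at N = K/2 = 2.385×10^6.
A = (K − N₀)/N₀ = 12.391. Set K/(1 + A·e^(−rt)) = K/2 → A·e^(−rt) = 1.
e^(−0.32t) = 1/12.391 = 0.0807014, so t = ln(12.391)/0.32 = 2.517/0.32 = 7.8656.

7.87 days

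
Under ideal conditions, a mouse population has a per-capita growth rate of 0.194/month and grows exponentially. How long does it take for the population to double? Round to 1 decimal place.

Doubling time t_d = ln(2)/r = 0.6931/0.194 = 3.5729.

3.6 months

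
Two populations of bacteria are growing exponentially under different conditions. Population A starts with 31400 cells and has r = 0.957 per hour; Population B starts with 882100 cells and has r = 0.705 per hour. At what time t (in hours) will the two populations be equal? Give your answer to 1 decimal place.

Set 31400·e^(0.957t) = 882100·e^(0.705t).
e^((0.957 − 0.705)t) = 882100/31400 → e^(0.252·t) = 28.092.
0.252·t = ln(28.092) = 3.3355, so t = 3.3355/0.252 = 13.236.

13.2 hours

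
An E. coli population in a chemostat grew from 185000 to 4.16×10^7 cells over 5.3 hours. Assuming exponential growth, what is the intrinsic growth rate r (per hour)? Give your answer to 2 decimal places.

1.02 per hour

From N(t) = N₀·e^(rt): e^(r·5.3) = 4.16×10^7/185000 = 224.86.
r·5.3 = ln(224.86) = 5.4155, so r = 5.4155/5.3 = 1.0218.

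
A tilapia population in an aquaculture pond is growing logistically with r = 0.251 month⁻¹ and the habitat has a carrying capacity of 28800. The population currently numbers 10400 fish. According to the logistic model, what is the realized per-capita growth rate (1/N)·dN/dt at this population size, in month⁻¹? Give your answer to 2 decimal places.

0.16 per month

(1/N)·dN/dt = r(1 − N/K) = 0.251 × (1 − 10400/28800).
= 0.251 × 0.63889 = 0.16036.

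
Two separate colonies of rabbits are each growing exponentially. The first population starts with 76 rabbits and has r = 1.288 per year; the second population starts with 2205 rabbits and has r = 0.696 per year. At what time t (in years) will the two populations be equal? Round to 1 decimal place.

Set 76·e^(1.288t) = 2205·e^(0.696t).
e^((1.288 − 0.696)t) = 2205/76 → e^(0.592·t) = 29.013.
0.592·t = ln(29.013) = 3.3677, so t = 3.3677/0.592 = 5.6888.

5.7 years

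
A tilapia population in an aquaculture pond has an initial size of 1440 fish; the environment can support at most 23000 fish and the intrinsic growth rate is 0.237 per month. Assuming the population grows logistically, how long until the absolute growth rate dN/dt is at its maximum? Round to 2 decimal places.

Logistic growth is fastest at N = K/2 = 11500.
A = (K − N₀)/N₀ = 14.972. Set K/(1 + A·e^(−rt)) = K/2 → A·e^(−rt) = 1.
e^(−0.237t) = 1/14.972 = 0.0667904, so t = ln(14.972)/0.237 = 2.7062/0.237 = 11.419.

11.42 months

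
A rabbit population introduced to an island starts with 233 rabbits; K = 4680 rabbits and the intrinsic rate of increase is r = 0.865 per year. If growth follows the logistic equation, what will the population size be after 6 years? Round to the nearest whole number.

A = (K − N₀)/N₀ = (4680 − 233)/233 = 19.086.
N(t) = K/(1 + A·e^(−rt)) = 4680/(1 + 19.086×e^(−0.865×6)).
e^(−5.19) = 0.005572; denominator = 1 + 19.086×0.005572 = 1.1063.
N = 4680/1.1063 = 4230.14.

4230 rabbits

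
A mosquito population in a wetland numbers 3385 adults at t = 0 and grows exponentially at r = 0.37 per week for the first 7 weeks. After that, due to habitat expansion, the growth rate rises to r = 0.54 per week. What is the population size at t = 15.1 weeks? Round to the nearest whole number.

3580844 adults

Phase 1: N(7) = 3385·e^(0.37×7) = 3385·e^2.59 = 45121.3.
Phase 2 runs for 15.1 − 7 = 8.1 weeks at r = 0.54.
N(15.1) = 45121.3·e^(0.54×8.1) = 45121.3·e^4.374 = 3.580844×10^6.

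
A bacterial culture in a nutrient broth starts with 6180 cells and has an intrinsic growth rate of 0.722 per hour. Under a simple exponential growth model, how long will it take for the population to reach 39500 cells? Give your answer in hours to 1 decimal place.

Set N₀·e^(rt) = 39500: e^(0.722·t) = 39500/6180 = 6.3916.
0.722·t = ln(6.3916) = 1.855, so t = 1.855/0.722 = 2.5692.

2.6 hours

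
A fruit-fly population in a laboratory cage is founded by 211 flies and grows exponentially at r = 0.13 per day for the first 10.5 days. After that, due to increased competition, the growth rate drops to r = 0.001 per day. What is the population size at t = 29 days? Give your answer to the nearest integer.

842 flies

Phase 1: N(10.5) = 211·e^(0.13×10.5) = 211·e^1.365 = 826.218.
Phase 2 runs for 29 − 10.5 = 18.5 days at r = 0.001.
N(29) = 826.218·e^(0.001×18.5) = 826.218·e^0.0185 = 841.645.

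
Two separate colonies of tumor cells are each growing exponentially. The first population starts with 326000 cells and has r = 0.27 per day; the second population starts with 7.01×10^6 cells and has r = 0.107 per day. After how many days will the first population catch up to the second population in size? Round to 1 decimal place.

Set 326000·e^(0.27t) = 7.01×10^6·e^(0.107t).
e^((0.27 − 0.107)t) = 7.01×10^6/326000 → e^(0.163·t) = 21.503.
0.163·t = ln(21.503) = 3.0682, so t = 3.0682/0.163 = 18.823.

18.8 days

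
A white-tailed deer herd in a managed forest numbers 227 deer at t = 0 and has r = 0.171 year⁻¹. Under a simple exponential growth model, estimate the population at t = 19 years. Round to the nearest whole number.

N(t) = N₀·e^(rt) = 227 × e^(0.171×19) = 227 × e^3.249.
e^3.249 ≈ 25.765, so N ≈ 227 × 25.765 = 5848.56.

5849 deer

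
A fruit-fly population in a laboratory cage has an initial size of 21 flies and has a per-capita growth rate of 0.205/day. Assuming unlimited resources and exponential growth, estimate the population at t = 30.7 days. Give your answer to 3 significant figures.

N(t) = N₀·e^(rt) = 21 × e^(0.205×30.7) = 21 × e^6.293.
e^6.293 ≈ 541.04, so N ≈ 21 × 541.04 = 11361.9.

11400 flies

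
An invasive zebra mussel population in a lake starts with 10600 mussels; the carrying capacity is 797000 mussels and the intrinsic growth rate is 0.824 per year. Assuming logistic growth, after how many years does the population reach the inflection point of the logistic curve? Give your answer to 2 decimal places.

5.23 years

Logistic growth is fastest at N = K/2 = 398500.
A = (K − N₀)/N₀ = 74.189. Set K/(1 + A·e^(−rt)) = K/2 → A·e^(−rt) = 1.
e^(−0.824t) = 1/74.189 = 0.0134791, so t = ln(74.189)/0.824 = 4.3066/0.824 = 5.2265.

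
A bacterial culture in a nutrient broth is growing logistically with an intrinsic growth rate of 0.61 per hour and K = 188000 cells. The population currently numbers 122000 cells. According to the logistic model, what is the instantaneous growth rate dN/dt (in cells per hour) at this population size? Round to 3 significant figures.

dN/dt = rN(1 − N/K) = 0.61 × 122000 × (1 − 122000/188000).
1 − 122000/188000 = 0.35106; dN/dt = 0.61 × 122000 × 0.35106 = 26126.

26100 cells per hour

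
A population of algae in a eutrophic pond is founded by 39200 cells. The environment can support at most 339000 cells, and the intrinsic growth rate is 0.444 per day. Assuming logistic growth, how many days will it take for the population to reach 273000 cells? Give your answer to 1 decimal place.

7.8 days

A = (K − N₀)/N₀ = (339000 − 39200)/39200 = 7.648.
Solve 339000/(1 + 7.648·e^(−0.444t)) = 273000: 1 + 7.648·e^(−0.444t) = 1.2418, so e^(−0.444t) = 0.0316108.
−0.444·t = ln(0.0316108) = -3.4543, so t = 3.4543/0.444 = 7.7799.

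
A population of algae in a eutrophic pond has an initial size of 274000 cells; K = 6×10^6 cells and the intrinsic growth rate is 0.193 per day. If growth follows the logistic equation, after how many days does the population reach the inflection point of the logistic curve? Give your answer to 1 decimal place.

Logistic growth is fastest at N = K/2 = 3×10^6.
A = (K − N₀)/N₀ = 20.898. Set K/(1 + A·e^(−rt)) = K/2 → A·e^(−rt) = 1.
e^(−0.193t) = 1/20.898 = 0.0478519, so t = ln(20.898)/0.193 = 3.0396/0.193 = 15.749.

15.7 days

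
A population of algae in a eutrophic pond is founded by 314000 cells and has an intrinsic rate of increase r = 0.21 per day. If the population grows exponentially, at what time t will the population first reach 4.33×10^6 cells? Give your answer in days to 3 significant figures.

Set N₀·e^(rt) = 4.33×10^6: e^(0.21·t) = 4.33×10^6/314000 = 13.79.
0.21·t = ln(13.79) = 2.6239, so t = 2.6239/0.21 = 12.495.

12.5 days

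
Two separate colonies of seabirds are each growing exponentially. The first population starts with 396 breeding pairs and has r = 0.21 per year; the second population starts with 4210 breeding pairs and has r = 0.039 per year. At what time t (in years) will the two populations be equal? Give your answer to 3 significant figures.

Set 396·e^(0.21t) = 4210·e^(0.039t).
e^((0.21 − 0.039)t) = 4210/396 → e^(0.171·t) = 10.631.
0.171·t = ln(10.631) = 2.3638, so t = 2.3638/0.171 = 13.823.

13.8 years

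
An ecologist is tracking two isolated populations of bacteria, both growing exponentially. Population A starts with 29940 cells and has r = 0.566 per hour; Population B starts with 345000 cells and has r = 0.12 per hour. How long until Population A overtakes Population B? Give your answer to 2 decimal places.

Set 29940·e^(0.566t) = 345000·e^(0.12t).
e^((0.566 − 0.12)t) = 345000/29940 → e^(0.446·t) = 11.523.
0.446·t = ln(11.523) = 2.4443, so t = 2.4443/0.446 = 5.4806.

5.48 hours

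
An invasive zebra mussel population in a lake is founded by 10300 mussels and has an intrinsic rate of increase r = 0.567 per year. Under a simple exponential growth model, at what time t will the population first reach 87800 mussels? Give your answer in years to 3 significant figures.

3.78 years

Set N₀·e^(rt) = 87800: e^(0.567·t) = 87800/10300 = 8.5243.
0.567·t = ln(8.5243) = 2.1429, so t = 2.1429/0.567 = 3.7794.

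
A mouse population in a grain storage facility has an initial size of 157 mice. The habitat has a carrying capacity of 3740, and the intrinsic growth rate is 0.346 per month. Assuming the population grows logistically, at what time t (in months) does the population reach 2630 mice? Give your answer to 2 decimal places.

A = (K − N₀)/N₀ = (3740 − 157)/157 = 22.822.
Solve 3740/(1 + 22.822·e^(−0.346t)) = 2630: 1 + 22.822·e^(−0.346t) = 1.4221, so e^(−0.346t) = 0.0184935.
−0.346·t = ln(0.0184935) = -3.9903, so t = 3.9903/0.346 = 11.533.

11.53 months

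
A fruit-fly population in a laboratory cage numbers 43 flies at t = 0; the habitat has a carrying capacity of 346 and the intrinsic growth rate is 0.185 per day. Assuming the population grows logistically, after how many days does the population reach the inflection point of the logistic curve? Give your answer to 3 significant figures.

Logistic growth is fastest at N = K/2 = 173.
A = (K − N₀)/N₀ = 7.0465. Set K/(1 + A·e^(−rt)) = K/2 → A·e^(−rt) = 1.
e^(−0.185t) = 1/7.0465 = 0.141914, so t = ln(7.0465)/0.185 = 1.9525/0.185 = 10.554.

10.6 days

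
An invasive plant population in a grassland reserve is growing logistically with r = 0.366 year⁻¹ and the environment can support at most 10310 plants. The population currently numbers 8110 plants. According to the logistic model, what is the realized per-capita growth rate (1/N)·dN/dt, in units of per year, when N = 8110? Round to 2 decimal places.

0.08 per year

(1/N)·dN/dt = r(1 − N/K) = 0.366 × (1 − 8110/10310).
= 0.366 × 0.21339 = 0.078099.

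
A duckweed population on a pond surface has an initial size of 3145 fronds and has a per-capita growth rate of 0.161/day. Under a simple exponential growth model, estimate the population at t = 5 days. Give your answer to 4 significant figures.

N(t) = N₀·e^(rt) = 3145 × e^(0.161×5) = 3145 × e^0.805.
e^0.805 ≈ 2.2367, so N ≈ 3145 × 2.2367 = 7034.41.

7034 fronds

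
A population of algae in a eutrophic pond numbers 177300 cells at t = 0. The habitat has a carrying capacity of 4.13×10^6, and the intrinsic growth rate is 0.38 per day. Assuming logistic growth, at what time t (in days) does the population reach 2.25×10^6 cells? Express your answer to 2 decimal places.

A = (K − N₀)/N₀ = (4.13×10^6 − 177300)/177300 = 22.294.
Solve 4.13×10^6/(1 + 22.294·e^(−0.38t)) = 2.25×10^6: 1 + 22.294·e^(−0.38t) = 1.8356, so e^(−0.38t) = 0.0374792.
−0.38·t = ln(0.0374792) = -3.284, so t = 3.284/0.38 = 8.642.

8.64 days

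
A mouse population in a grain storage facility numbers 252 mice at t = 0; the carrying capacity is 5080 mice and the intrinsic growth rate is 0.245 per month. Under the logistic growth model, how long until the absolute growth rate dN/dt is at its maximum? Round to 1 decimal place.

Logistic growth is fastest at N = K/2 = 2540.
A = (K − N₀)/N₀ = 19.159. Set K/(1 + A·e^(−rt)) = K/2 → A·e^(−rt) = 1.
e^(−0.245t) = 1/19.159 = 0.0521955, so t = ln(19.159)/0.245 = 2.9528/0.245 = 12.052.

12.1 months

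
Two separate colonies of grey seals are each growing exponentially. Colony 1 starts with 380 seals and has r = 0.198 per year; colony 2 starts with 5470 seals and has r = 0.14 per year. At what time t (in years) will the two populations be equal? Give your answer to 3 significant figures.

Set 380·e^(0.198t) = 5470·e^(0.14t).
e^((0.198 − 0.14)t) = 5470/380 → e^(0.058·t) = 14.395.
0.058·t = ln(14.395) = 2.6669, so t = 2.6669/0.058 = 45.98.

46.0 years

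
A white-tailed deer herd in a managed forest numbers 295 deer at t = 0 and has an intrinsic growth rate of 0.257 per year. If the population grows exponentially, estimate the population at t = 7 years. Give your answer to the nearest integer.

1783 deer

N(t) = N₀·e^(rt) = 295 × e^(0.257×7) = 295 × e^1.799.
e^1.799 ≈ 6.0436, so N ≈ 295 × 6.0436 = 1782.86.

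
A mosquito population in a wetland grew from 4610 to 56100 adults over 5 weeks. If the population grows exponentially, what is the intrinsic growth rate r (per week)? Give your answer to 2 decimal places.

From N(t) = N₀·e^(rt): e^(r·5) = 56100/4610 = 12.169.
r·5 = ln(12.169) = 2.4989, so r = 2.4989/5 = 0.49978.

0.50 per week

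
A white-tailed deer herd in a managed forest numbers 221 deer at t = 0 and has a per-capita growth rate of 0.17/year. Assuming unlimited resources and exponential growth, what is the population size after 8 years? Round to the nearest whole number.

N(t) = N₀·e^(rt) = 221 × e^(0.17×8) = 221 × e^1.36.
e^1.36 ≈ 3.8962, so N ≈ 221 × 3.8962 = 861.059.

861 deer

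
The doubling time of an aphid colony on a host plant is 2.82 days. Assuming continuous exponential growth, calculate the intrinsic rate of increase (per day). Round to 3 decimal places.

0.246 per day

r = ln(2)/t_d = 0.6931/2.82 = 0.2458.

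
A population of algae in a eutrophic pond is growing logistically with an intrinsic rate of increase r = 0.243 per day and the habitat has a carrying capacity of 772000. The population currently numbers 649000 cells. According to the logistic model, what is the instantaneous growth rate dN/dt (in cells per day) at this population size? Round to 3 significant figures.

dN/dt = rN(1 − N/K) = 0.243 × 649000 × (1 − 649000/772000).
1 − 649000/772000 = 0.15933; dN/dt = 0.243 × 649000 × 0.15933 = 25127.

25100 cells per day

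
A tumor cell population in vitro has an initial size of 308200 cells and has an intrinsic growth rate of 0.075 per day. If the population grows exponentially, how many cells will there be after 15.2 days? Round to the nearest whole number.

N(t) = N₀·e^(rt) = 308200 × e^(0.075×15.2) = 308200 × e^1.14.
e^1.14 ≈ 3.1268, so N ≈ 308200 × 3.1268 = 963670.

963670 cells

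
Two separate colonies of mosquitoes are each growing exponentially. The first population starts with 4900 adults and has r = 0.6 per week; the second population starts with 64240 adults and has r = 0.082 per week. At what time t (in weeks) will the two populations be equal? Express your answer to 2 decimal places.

Set 4900·e^(0.6t) = 64240·e^(0.082t).
e^((0.6 − 0.082)t) = 64240/4900 → e^(0.518·t) = 13.11.
0.518·t = ln(13.11) = 2.5734, so t = 2.5734/0.518 = 4.9679.

4.97 weeks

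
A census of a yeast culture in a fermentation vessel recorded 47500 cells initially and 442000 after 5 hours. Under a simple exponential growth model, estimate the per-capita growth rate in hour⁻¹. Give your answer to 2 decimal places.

0.45 per hour

From N(t) = N₀·e^(rt): e^(r·5) = 442000/47500 = 9.3053.
r·5 = ln(9.3053) = 2.2306, so r = 2.2306/5 = 0.44612.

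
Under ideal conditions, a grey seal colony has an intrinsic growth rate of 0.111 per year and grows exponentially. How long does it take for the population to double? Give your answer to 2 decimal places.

Doubling time t_d = ln(2)/r = 0.6931/0.111 = 6.2446.

6.24 years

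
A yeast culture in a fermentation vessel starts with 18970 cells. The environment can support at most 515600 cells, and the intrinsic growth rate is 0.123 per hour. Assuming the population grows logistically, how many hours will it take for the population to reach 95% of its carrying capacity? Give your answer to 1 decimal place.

A = (K − N₀)/N₀ = (515600 − 18970)/18970 = 26.18.
Solve 515600/(1 + 26.18·e^(−0.123t)) = 489820: 1 + 26.18·e^(−0.123t) = 1.0526, so e^(−0.123t) = 0.00201039.
−0.123·t = ln(0.00201039) = -6.2094, so t = 6.2094/0.123 = 50.483.

50.5 hours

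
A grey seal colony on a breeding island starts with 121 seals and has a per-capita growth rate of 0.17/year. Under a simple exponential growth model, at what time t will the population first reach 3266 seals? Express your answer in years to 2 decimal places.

Set N₀·e^(rt) = 3266: e^(0.17·t) = 3266/121 = 26.992.
0.17·t = ln(26.992) = 3.2955, so t = 3.2955/0.17 = 19.385.

19.39 years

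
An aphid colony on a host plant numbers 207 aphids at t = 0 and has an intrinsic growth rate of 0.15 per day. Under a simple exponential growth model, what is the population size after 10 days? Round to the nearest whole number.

N(t) = N₀·e^(rt) = 207 × e^(0.15×10) = 207 × e^1.5.
e^1.5 ≈ 4.4817, so N ≈ 207 × 4.4817 = 927.71.

928 aphids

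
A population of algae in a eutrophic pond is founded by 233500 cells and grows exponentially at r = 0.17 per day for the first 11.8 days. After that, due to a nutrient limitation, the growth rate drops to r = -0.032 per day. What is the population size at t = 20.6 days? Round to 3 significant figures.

Phase 1: N(11.8) = 233500·e^(0.17×11.8) = 233500·e^2.006 = 1.735728×10^6.
Phase 2 runs for 20.6 − 11.8 = 8.8 days at r = -0.032.
N(20.6) = 1.735728×10^6·e^(-0.032×8.8) = 1.735728×10^6·e^-0.2816 = 1.309738×10^6.

1310000 cells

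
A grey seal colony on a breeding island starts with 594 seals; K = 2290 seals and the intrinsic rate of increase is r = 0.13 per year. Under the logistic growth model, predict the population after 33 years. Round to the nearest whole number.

A = (K − N₀)/N₀ = (2290 − 594)/594 = 2.8552.
N(t) = K/(1 + A·e^(−rt)) = 2290/(1 + 2.8552×e^(−0.13×33)).
e^(−4.29) = 0.013705; denominator = 1 + 2.8552×0.013705 = 1.0391.
N = 2290/1.0391 = 2203.77.

2204 seals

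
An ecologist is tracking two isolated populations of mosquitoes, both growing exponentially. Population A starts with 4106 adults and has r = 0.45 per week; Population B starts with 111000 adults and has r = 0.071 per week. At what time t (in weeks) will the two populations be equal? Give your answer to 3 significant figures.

8.70 weeks

Set 4106·e^(0.45t) = 111000·e^(0.071t).
e^((0.45 − 0.071)t) = 111000/4106 → e^(0.379·t) = 27.034.
0.379·t = ln(27.034) = 3.2971, so t = 3.2971/0.379 = 8.6994.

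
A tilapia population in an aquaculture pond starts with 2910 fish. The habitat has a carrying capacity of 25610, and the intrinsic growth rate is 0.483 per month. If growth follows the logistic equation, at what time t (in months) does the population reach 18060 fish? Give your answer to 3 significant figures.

6.06 months

A = (K − N₀)/N₀ = (25610 − 2910)/2910 = 7.8007.
Solve 25610/(1 + 7.8007·e^(−0.483t)) = 18060: 1 + 7.8007·e^(−0.483t) = 1.4181, so e^(−0.483t) = 0.0535916.
−0.483·t = ln(0.0535916) = -2.9264, so t = 2.9264/0.483 = 6.0587.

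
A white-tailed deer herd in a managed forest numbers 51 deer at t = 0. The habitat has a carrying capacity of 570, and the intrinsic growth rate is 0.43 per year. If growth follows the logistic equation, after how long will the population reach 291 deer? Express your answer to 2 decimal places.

A = (K − N₀)/N₀ = (570 − 51)/51 = 10.176.
Solve 570/(1 + 10.176·e^(−0.43t)) = 291: 1 + 10.176·e^(−0.43t) = 1.9588, so e^(−0.43t) = 0.0942137.
−0.43·t = ln(0.0942137) = -2.3622, so t = 2.3622/0.43 = 5.4935.

5.49 years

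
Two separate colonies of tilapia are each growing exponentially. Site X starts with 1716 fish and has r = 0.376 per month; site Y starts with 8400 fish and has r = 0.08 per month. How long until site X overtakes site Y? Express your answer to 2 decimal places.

5.37 months

Set 1716·e^(0.376t) = 8400·e^(0.08t).
e^((0.376 − 0.08)t) = 8400/1716 → e^(0.296·t) = 4.8951.
0.296·t = ln(4.8951) = 1.5882, so t = 1.5882/0.296 = 5.3657.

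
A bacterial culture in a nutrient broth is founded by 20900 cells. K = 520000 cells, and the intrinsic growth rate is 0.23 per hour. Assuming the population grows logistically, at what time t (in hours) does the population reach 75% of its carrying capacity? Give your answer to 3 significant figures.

A = (K − N₀)/N₀ = (520000 − 20900)/20900 = 23.88.
Solve 520000/(1 + 23.88·e^(−0.23t)) = 390000: 1 + 23.88·e^(−0.23t) = 1.3333, so e^(−0.23t) = 0.0139585.
−0.23·t = ln(0.0139585) = -4.2717, so t = 4.2717/0.23 = 18.572.

18.6 hours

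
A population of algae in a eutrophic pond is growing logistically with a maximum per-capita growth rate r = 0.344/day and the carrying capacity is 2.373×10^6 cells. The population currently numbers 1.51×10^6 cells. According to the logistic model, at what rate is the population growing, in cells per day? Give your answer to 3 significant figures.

189000 cells per day

dN/dt = rN(1 − N/K) = 0.344 × 1.51×10^6 × (1 − 1.51×10^6/2.373×10^6).
1 − 1.51×10^6/2.373×10^6 = 0.36367; dN/dt = 0.344 × 1.51×10^6 × 0.36367 = 1.88907×10^5.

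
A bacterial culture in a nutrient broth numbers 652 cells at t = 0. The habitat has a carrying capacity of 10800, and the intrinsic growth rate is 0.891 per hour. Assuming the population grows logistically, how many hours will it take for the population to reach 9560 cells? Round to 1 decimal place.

A = (K − N₀)/N₀ = (10800 − 652)/652 = 15.564.
Solve 10800/(1 + 15.564·e^(−0.891t)) = 9560: 1 + 15.564·e^(−0.891t) = 1.1297, so e^(−0.891t) = 0.00833357.
−0.891·t = ln(0.00833357) = -4.7875, so t = 4.7875/0.891 = 5.3731.

5.4 hours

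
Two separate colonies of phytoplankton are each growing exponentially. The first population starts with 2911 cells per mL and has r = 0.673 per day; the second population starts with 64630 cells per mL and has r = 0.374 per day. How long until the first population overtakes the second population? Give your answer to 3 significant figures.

10.4 days

Set 2911·e^(0.673t) = 64630·e^(0.374t).
e^((0.673 − 0.374)t) = 64630/2911 → e^(0.299·t) = 22.202.
0.299·t = ln(22.202) = 3.1002, so t = 3.1002/0.299 = 10.369.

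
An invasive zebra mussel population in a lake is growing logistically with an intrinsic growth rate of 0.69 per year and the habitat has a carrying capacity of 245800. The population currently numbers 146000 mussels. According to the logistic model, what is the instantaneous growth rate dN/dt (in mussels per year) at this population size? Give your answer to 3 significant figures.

dN/dt = rN(1 − N/K) = 0.69 × 146000 × (1 − 146000/245800).
1 − 146000/245800 = 0.40602; dN/dt = 0.69 × 146000 × 0.40602 = 40903.

40900 mussels per year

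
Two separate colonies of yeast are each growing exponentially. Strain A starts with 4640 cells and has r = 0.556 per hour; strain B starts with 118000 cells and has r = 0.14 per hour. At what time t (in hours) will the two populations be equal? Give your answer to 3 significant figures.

7.78 hours

Set 4640·e^(0.556t) = 118000·e^(0.14t).
e^((0.556 − 0.14)t) = 118000/4640 → e^(0.416·t) = 25.431.
0.416·t = ln(25.431) = 3.236, so t = 3.236/0.416 = 7.7788.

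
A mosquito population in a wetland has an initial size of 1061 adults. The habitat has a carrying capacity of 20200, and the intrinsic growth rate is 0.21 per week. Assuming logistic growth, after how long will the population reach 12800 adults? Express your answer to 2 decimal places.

16.38 weeks

A = (K − N₀)/N₀ = (20200 − 1061)/1061 = 18.039.
Solve 20200/(1 + 18.039·e^(−0.21t)) = 12800: 1 + 18.039·e^(−0.21t) = 1.5781, so e^(−0.21t) = 0.0320493.
−0.21·t = ln(0.0320493) = -3.4405, so t = 3.4405/0.21 = 16.383.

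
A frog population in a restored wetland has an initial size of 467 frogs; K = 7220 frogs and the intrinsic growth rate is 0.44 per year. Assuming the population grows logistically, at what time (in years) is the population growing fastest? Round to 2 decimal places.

Logistic growth is fastest at N = K/2 = 3610.
A = (K − N₀)/N₀ = 14.46. Set K/(1 + A·e^(−rt)) = K/2 → A·e^(−rt) = 1.
e^(−0.44t) = 1/14.46 = 0.0691544, so t = ln(14.46)/0.44 = 2.6714/0.44 = 6.0714.

6.07 years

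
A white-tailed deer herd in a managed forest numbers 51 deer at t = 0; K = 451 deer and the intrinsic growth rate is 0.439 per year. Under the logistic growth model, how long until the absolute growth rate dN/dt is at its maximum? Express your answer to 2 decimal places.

Logistic growth is fastest at N = K/2 = 225.5.
A = (K − N₀)/N₀ = 7.8431. Set K/(1 + A·e^(−rt)) = K/2 → A·e^(−rt) = 1.
e^(−0.439t) = 1/7.8431 = 0.1275, so t = ln(7.8431)/0.439 = 2.0596/0.439 = 4.6917.

4.69 years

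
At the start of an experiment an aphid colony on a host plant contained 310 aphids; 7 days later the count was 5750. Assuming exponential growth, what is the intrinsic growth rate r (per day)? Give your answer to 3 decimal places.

0.417 per day

From N(t) = N₀·e^(rt): e^(r·7) = 5750/310 = 18.548.
r·7 = ln(18.548) = 2.9204, so r = 2.9204/7 = 0.4172.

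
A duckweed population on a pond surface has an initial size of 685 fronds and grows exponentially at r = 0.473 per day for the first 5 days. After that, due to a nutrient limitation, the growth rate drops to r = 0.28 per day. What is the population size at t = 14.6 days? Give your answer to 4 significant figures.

107200 fronds

Phase 1: N(5) = 685·e^(0.473×5) = 685·e^2.365 = 7291.17.
Phase 2 runs for 14.6 − 5 = 9.6 days at r = 0.28.
N(14.6) = 7291.17·e^(0.28×9.6) = 7291.17·e^2.688 = 107196.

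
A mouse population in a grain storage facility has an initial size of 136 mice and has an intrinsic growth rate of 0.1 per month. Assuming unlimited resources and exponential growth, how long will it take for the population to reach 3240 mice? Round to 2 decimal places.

31.71 months

Set N₀·e^(rt) = 3240: e^(0.1·t) = 3240/136 = 23.824.
0.1·t = ln(23.824) = 3.1707, so t = 3.1707/0.1 = 31.707.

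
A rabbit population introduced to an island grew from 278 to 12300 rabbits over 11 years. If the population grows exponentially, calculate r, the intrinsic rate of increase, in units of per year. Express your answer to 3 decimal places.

0.345 per year

From N(t) = N₀·e^(rt): e^(r·11) = 12300/278 = 44.245.
r·11 = ln(44.245) = 3.7897, so r = 3.7897/11 = 0.34452.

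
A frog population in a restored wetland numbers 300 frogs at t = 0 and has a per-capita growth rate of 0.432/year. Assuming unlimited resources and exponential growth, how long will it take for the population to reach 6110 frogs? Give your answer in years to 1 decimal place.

7.0 years

Set N₀·e^(rt) = 6110: e^(0.432·t) = 6110/300 = 20.367.
0.432·t = ln(20.367) = 3.0139, so t = 3.0139/0.432 = 6.9766.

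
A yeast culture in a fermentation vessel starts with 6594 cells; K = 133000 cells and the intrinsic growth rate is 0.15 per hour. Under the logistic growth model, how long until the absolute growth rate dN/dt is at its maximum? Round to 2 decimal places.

19.69 hours

Logistic growth is fastest at N = K/2 = 66500.
A = (K − N₀)/N₀ = 19.17. Set K/(1 + A·e^(−rt)) = K/2 → A·e^(−rt) = 1.
e^(−0.15t) = 1/19.17 = 0.0521652, so t = ln(19.17)/0.15 = 2.9533/0.15 = 19.689.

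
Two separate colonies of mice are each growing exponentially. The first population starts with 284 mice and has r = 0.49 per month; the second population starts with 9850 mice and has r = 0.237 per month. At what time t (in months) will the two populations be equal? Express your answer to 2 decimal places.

14.02 months

Set 284·e^(0.49t) = 9850·e^(0.237t).
e^((0.49 − 0.237)t) = 9850/284 → e^(0.253·t) = 34.683.
0.253·t = ln(34.683) = 3.5463, so t = 3.5463/0.253 = 14.017.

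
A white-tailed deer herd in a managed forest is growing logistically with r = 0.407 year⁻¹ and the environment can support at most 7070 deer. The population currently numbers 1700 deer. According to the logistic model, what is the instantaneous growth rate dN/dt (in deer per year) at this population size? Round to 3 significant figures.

526 deer per year

dN/dt = rN(1 − N/K) = 0.407 × 1700 × (1 − 1700/7070).
1 − 1700/7070 = 0.75955; dN/dt = 0.407 × 1700 × 0.75955 = 525.53.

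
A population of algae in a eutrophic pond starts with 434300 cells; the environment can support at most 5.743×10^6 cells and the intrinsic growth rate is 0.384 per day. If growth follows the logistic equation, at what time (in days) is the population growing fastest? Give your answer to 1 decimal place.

6.5 days

Logistic growth is fastest at N = K/2 = 2.8715×10^6.
A = (K − N₀)/N₀ = 12.224. Set K/(1 + A·e^(−rt)) = K/2 → A·e^(−rt) = 1.
e^(−0.384t) = 1/12.224 = 0.0818091, so t = ln(12.224)/0.384 = 2.5034/0.384 = 6.5192.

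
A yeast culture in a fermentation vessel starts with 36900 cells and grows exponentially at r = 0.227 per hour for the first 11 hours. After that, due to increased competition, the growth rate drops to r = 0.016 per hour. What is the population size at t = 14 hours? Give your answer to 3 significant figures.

470000 cells

Phase 1: N(11) = 36900·e^(0.227×11) = 36900·e^2.497 = 448187.
Phase 2 runs for 14 − 11 = 3 hours at r = 0.016.
N(14) = 448187·e^(0.016×3) = 448187·e^0.048 = 470225.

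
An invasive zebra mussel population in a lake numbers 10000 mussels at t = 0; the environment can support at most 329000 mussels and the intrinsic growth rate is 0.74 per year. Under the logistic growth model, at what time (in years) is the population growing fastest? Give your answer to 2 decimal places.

Logistic growth is fastest at N = K/2 = 164500.
A = (K − N₀)/N₀ = 31.9. Set K/(1 + A·e^(−rt)) = K/2 → A·e^(−rt) = 1.
e^(−0.74t) = 1/31.9 = 0.031348, so t = ln(31.9)/0.74 = 3.4626/0.74 = 4.6792.

4.68 years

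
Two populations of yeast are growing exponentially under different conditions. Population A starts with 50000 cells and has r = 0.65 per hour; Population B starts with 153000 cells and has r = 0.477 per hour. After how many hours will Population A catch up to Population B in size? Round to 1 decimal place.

6.5 hours

Set 50000·e^(0.65t) = 153000·e^(0.477t).
e^((0.65 − 0.477)t) = 153000/50000 → e^(0.173·t) = 3.06.
0.173·t = ln(3.06) = 1.1184, so t = 1.1184/0.173 = 6.4648.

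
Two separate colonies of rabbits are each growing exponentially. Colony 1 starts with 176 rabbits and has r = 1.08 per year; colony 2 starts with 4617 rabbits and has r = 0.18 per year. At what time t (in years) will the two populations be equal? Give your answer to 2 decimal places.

Set 176·e^(1.08t) = 4617·e^(0.18t).
e^((1.08 − 0.18)t) = 4617/176 → e^(0.9·t) = 26.233.
0.9·t = ln(26.233) = 3.267, so t = 3.267/0.9 = 3.63.

3.63 years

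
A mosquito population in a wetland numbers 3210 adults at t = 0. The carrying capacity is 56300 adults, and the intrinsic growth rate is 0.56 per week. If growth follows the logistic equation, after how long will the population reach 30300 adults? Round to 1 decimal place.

A = (K − N₀)/N₀ = (56300 − 3210)/3210 = 16.539.
Solve 56300/(1 + 16.539·e^(−0.56t)) = 30300: 1 + 16.539·e^(−0.56t) = 1.8581, so e^(−0.56t) = 0.0518828.
−0.56·t = ln(0.0518828) = -2.9588, so t = 2.9588/0.56 = 5.2835.

5.3 weeks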